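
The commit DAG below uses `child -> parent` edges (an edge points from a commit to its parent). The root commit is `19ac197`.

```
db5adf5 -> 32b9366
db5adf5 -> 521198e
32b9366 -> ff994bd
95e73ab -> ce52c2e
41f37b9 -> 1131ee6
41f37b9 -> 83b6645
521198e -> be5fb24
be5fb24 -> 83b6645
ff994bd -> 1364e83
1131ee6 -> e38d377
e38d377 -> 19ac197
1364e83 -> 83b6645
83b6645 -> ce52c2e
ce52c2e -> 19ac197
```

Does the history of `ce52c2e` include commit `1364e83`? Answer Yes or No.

Ancestors of ce52c2e: {19ac197, ce52c2e}.
1364e83 is not in that set, so it is not an ancestor of ce52c2e.

No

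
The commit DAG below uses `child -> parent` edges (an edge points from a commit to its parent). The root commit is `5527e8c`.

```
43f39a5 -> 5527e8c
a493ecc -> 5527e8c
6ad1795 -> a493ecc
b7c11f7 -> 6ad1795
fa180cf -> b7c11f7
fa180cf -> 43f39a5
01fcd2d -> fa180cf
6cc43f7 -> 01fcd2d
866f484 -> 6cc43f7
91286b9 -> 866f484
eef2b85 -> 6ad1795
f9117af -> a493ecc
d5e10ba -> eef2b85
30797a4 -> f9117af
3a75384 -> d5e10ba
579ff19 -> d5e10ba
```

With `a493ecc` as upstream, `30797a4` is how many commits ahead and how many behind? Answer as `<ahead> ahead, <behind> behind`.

Reachable from 30797a4: {30797a4, 5527e8c, a493ecc, f9117af}.
Reachable from a493ecc: {5527e8c, a493ecc}.
Only in 30797a4's history (ahead): {30797a4, f9117af} — 2.
Only in a493ecc's history (behind): {} — 0.

2 ahead, 0 behind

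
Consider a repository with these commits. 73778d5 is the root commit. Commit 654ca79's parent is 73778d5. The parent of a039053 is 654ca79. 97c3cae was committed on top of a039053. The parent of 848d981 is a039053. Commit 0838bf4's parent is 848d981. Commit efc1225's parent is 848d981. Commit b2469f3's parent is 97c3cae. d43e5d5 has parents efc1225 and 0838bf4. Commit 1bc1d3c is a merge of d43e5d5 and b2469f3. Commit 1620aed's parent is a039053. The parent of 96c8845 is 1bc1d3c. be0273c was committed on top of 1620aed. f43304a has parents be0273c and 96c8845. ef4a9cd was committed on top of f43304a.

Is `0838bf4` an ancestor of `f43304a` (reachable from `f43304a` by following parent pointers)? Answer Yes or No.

Ancestors of f43304a (commits reachable by following parents): {0838bf4, 1620aed, 1bc1d3c, 654ca79, 73778d5, 848d981, 96c8845, 97c3cae, a039053, b2469f3, be0273c, d43e5d5, efc1225, f43304a}.
0838bf4 is in that set, so it is an ancestor of f43304a.

Yes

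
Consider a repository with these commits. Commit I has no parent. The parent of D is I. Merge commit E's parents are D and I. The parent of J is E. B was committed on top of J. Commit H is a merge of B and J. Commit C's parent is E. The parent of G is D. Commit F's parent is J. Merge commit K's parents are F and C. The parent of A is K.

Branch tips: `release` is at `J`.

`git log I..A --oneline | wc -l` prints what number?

7

Reachable from A: {A, C, D, E, F, I, J, K}.
Reachable from I: {I}.
In A's history but not I's: {A, C, D, E, F, J, K} — 7 commits.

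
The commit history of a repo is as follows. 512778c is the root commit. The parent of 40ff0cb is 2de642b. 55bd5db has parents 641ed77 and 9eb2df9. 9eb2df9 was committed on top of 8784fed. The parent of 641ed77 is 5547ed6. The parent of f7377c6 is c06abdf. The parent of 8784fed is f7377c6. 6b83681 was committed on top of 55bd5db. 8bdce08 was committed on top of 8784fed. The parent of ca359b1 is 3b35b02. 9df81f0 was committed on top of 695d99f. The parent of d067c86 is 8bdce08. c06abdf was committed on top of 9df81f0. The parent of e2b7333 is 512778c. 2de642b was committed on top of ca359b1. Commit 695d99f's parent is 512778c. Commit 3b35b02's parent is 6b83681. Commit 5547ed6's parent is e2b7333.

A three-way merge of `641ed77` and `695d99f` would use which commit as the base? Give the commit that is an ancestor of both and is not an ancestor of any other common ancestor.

512778c

Ancestors of 641ed77: {512778c, 5547ed6, 641ed77, e2b7333}.
Ancestors of 695d99f: {512778c, 695d99f}.
Common ancestors: {512778c}.
The only common ancestor is 512778c, so it is the merge base.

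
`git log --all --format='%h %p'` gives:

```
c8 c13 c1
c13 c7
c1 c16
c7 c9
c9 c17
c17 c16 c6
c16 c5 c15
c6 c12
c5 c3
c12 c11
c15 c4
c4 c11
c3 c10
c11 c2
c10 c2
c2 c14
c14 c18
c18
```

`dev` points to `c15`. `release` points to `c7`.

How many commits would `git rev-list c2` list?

3

Walking parent pointers from c2: reachable set = {c14, c18, c2}.
That is 3 commits.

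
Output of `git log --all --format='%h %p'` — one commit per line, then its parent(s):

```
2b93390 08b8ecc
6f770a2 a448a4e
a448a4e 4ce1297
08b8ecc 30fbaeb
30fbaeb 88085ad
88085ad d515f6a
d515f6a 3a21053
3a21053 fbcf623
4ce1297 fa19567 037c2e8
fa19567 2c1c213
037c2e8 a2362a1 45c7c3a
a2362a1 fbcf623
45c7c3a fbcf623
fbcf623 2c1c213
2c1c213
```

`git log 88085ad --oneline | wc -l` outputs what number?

Walking parent pointers from 88085ad: reachable set = {2c1c213, 3a21053, 88085ad, d515f6a, fbcf623}.
That is 5 commits.

5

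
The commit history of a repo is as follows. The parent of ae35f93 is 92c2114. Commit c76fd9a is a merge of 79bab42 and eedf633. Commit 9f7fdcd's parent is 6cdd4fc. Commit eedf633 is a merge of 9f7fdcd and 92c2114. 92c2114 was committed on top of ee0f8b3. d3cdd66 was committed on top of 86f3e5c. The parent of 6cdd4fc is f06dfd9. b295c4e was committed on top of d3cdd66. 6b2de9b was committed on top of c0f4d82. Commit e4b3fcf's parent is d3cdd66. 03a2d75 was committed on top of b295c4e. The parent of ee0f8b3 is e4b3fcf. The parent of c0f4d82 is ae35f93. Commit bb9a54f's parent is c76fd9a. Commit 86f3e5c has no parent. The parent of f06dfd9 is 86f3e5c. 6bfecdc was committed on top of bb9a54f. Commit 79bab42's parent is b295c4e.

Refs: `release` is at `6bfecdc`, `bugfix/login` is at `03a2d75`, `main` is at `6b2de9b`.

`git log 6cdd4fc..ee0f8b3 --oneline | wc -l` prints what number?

3

Reachable from ee0f8b3: {86f3e5c, d3cdd66, e4b3fcf, ee0f8b3}.
Reachable from 6cdd4fc: {6cdd4fc, 86f3e5c, f06dfd9}.
In ee0f8b3's history but not 6cdd4fc's: {d3cdd66, e4b3fcf, ee0f8b3} — 3 commits.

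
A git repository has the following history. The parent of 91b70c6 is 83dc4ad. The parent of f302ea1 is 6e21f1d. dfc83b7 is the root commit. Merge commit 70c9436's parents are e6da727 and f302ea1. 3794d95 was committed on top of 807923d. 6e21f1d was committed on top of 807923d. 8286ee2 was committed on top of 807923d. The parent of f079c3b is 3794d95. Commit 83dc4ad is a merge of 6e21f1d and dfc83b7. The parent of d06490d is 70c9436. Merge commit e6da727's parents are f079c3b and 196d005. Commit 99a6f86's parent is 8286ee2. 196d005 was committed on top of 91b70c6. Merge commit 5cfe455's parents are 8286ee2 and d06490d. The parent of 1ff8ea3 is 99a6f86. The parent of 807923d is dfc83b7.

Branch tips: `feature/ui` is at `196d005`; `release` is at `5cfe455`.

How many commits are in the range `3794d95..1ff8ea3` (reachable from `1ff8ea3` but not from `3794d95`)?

3

Reachable from 1ff8ea3: {1ff8ea3, 807923d, 8286ee2, 99a6f86, dfc83b7}.
Reachable from 3794d95: {3794d95, 807923d, dfc83b7}.
In 1ff8ea3's history but not 3794d95's: {1ff8ea3, 8286ee2, 99a6f86} — 3 commits.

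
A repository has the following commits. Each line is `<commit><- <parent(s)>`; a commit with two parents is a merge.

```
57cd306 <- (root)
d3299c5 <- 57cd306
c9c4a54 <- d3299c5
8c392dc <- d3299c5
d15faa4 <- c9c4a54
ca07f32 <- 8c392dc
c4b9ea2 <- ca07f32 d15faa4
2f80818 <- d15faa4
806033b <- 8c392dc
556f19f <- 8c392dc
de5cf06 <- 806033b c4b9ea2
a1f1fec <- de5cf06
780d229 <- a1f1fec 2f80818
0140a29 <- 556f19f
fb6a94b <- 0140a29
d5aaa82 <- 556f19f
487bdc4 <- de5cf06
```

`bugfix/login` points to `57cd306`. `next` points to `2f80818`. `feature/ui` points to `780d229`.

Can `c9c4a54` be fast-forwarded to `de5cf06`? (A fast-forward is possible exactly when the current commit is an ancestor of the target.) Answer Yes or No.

A fast-forward from c9c4a54 to de5cf06 is possible iff c9c4a54 is an ancestor of de5cf06.
Ancestors of de5cf06: {57cd306, 806033b, 8c392dc, c4b9ea2, c9c4a54, ca07f32, d15faa4, d3299c5, de5cf06}.
c9c4a54 is among them, so fast-forward is possible.

Yes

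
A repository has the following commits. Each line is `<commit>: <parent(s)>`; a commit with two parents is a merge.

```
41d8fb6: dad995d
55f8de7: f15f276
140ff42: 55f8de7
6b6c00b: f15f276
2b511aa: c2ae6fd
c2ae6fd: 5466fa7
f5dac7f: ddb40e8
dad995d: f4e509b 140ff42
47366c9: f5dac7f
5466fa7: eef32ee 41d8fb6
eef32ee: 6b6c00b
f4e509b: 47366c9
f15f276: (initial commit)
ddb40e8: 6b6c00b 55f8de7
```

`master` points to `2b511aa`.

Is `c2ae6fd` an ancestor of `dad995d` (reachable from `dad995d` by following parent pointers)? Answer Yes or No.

Ancestors of dad995d: {140ff42, 47366c9, 55f8de7, 6b6c00b, dad995d, ddb40e8, f15f276, f4e509b, f5dac7f}.
c2ae6fd is not in that set, so it is not an ancestor of dad995d.

No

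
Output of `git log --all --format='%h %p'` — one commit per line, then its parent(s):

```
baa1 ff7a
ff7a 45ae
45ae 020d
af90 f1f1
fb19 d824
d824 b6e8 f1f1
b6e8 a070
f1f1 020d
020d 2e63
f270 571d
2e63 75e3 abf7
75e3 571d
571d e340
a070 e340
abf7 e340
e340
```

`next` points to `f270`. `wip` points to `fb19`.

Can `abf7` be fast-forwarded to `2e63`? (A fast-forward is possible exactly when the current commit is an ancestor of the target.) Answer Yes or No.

Yes

A fast-forward from abf7 to 2e63 is possible iff abf7 is an ancestor of 2e63.
Ancestors of 2e63: {2e63, 571d, 75e3, abf7, e340}.
abf7 is among them, so fast-forward is possible.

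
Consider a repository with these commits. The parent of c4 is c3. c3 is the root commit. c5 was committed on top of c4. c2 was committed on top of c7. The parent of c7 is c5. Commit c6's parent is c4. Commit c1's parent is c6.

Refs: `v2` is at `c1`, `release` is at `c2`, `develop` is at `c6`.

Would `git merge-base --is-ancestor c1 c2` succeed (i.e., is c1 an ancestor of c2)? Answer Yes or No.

No

Ancestors of c2: {c2, c3, c4, c5, c7}.
c1 is not in that set, so it is not an ancestor of c2.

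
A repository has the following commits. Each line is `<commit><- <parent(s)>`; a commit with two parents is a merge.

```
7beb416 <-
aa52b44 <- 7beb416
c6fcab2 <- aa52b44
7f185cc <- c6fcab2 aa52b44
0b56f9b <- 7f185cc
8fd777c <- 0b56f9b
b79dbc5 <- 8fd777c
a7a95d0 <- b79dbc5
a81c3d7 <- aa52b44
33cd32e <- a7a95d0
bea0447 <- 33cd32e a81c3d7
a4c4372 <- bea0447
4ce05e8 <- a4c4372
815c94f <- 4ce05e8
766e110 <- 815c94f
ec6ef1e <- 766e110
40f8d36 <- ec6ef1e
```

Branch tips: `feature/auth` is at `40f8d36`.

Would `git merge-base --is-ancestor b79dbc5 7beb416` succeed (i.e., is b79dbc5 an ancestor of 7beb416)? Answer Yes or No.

No

Ancestors of 7beb416: {7beb416}.
b79dbc5 is not in that set, so it is not an ancestor of 7beb416.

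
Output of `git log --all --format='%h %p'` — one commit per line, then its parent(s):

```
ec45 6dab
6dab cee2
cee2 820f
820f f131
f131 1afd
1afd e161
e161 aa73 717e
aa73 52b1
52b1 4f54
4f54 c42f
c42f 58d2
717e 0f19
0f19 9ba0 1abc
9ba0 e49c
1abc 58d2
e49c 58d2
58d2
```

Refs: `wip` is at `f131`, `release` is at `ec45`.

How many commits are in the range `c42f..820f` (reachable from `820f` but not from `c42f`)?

Reachable from 820f: {0f19, 1abc, 1afd, 4f54, 52b1, 58d2, 717e, 820f, 9ba0, aa73, c42f, e161, e49c, f131}.
Reachable from c42f: {58d2, c42f}.
In 820f's history but not c42f's: {0f19, 1abc, 1afd, 4f54, 52b1, 717e, 820f, 9ba0, aa73, e161, e49c, f131} — 12 commits.

12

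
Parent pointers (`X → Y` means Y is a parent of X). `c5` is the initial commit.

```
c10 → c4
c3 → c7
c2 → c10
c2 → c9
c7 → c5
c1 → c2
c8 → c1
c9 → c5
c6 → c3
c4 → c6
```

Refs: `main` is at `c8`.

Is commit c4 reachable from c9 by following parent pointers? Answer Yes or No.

Ancestors of c9: {c5, c9}.
c4 is not in that set, so it is not an ancestor of c9.

No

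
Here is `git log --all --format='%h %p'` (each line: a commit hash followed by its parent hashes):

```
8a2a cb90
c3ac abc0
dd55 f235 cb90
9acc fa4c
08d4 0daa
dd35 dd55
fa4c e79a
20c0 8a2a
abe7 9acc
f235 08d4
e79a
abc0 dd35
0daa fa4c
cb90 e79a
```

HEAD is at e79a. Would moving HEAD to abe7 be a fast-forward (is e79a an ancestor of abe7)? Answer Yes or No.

Yes

A fast-forward from e79a to abe7 is possible iff e79a is an ancestor of abe7.
Ancestors of abe7: {9acc, abe7, e79a, fa4c}.
e79a is among them, so fast-forward is possible.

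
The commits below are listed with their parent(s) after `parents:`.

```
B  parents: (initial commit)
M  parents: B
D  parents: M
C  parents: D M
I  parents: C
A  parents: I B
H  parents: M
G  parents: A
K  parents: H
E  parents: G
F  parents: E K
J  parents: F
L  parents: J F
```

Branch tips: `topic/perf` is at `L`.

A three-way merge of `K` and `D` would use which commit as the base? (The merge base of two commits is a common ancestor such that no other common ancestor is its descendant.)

Ancestors of K: {B, H, K, M}.
Ancestors of D: {B, D, M}.
Common ancestors: {B, M}.
Among these, M is not an ancestor of any other common ancestor — it is the merge base.

M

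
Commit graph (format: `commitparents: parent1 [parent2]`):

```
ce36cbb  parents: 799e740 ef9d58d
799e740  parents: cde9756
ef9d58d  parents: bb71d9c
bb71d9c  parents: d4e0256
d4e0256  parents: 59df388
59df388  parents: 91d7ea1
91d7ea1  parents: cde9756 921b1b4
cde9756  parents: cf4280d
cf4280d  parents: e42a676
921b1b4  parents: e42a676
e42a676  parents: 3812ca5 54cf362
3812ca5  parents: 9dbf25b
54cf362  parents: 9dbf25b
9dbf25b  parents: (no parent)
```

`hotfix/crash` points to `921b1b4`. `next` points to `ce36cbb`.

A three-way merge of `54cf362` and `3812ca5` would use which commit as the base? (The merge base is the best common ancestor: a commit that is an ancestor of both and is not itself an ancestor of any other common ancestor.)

Ancestors of 54cf362: {54cf362, 9dbf25b}.
Ancestors of 3812ca5: {3812ca5, 9dbf25b}.
Common ancestors: {9dbf25b}.
The only common ancestor is 9dbf25b, so it is the merge base.

9dbf25b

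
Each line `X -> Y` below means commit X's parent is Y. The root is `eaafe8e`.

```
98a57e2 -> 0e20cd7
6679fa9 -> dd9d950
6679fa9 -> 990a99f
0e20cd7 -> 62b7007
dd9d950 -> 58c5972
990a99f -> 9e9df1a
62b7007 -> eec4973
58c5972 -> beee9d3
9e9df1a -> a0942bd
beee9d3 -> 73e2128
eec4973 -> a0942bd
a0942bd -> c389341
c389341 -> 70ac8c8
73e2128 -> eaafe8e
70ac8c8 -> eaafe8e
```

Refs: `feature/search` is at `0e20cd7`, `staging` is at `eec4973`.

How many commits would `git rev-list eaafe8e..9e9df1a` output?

Reachable from 9e9df1a: {70ac8c8, 9e9df1a, a0942bd, c389341, eaafe8e}.
Reachable from eaafe8e: {eaafe8e}.
In 9e9df1a's history but not eaafe8e's: {70ac8c8, 9e9df1a, a0942bd, c389341} — 4 commits.

4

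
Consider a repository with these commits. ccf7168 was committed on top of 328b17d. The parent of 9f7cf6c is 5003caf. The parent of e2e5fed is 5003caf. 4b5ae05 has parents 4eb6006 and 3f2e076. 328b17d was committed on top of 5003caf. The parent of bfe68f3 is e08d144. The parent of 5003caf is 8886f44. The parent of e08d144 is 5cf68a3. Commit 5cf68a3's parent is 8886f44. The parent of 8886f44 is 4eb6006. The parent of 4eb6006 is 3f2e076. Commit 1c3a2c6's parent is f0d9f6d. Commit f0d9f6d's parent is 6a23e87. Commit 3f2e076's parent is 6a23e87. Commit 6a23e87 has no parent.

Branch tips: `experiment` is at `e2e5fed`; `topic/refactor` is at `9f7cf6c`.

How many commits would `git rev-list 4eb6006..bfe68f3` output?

Reachable from bfe68f3: {3f2e076, 4eb6006, 5cf68a3, 6a23e87, 8886f44, bfe68f3, e08d144}.
Reachable from 4eb6006: {3f2e076, 4eb6006, 6a23e87}.
In bfe68f3's history but not 4eb6006's: {5cf68a3, 8886f44, bfe68f3, e08d144} — 4 commits.

4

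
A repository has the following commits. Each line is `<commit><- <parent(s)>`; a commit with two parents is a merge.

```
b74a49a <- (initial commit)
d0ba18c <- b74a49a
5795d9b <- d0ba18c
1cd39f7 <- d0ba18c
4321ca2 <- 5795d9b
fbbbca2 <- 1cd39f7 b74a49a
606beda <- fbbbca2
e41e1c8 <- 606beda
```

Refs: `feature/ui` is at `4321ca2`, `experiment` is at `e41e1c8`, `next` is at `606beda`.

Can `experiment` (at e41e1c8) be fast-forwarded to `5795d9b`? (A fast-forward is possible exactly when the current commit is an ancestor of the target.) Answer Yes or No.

A fast-forward from e41e1c8 to 5795d9b is possible iff e41e1c8 is an ancestor of 5795d9b.
Ancestors of 5795d9b: {5795d9b, b74a49a, d0ba18c}.
e41e1c8 is not among them, so fast-forward is not possible.

No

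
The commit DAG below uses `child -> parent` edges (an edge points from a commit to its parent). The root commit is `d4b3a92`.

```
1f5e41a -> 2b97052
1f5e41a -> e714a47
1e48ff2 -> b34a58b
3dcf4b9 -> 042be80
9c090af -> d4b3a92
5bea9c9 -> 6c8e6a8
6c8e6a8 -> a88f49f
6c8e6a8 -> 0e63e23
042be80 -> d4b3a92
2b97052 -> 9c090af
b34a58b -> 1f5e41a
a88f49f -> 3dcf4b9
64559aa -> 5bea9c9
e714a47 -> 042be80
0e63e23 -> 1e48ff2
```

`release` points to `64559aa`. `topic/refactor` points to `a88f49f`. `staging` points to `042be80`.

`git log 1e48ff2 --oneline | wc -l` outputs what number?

Walking parent pointers from 1e48ff2: reachable set = {042be80, 1e48ff2, 1f5e41a, 2b97052, 9c090af, b34a58b, d4b3a92, e714a47}.
That is 8 commits.

8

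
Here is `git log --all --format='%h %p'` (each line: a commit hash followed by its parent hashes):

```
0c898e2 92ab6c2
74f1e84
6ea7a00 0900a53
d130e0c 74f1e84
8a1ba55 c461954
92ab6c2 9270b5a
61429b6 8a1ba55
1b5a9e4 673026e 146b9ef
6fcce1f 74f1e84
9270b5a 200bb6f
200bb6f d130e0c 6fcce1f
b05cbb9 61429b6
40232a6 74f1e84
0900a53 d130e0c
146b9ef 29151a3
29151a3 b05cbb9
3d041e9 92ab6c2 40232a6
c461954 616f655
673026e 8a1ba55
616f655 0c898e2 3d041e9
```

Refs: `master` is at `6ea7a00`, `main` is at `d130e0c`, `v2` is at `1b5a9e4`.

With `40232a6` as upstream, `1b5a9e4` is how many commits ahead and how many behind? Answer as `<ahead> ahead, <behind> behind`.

Reachable from 1b5a9e4: {0c898e2, 146b9ef, 1b5a9e4, 200bb6f, 29151a3, 3d041e9, 40232a6, 61429b6, 616f655, 673026e, 6fcce1f, 74f1e84, 8a1ba55, 9270b5a, 92ab6c2, b05cbb9, c461954, d130e0c}.
Reachable from 40232a6: {40232a6, 74f1e84}.
Only in 1b5a9e4's history (ahead): {0c898e2, 146b9ef, 1b5a9e4, 200bb6f, 29151a3, 3d041e9, 61429b6, 616f655, 673026e, 6fcce1f, 8a1ba55, 9270b5a, 92ab6c2, b05cbb9, c461954, d130e0c} — 16.
Only in 40232a6's history (behind): {} — 0.

16 ahead, 0 behind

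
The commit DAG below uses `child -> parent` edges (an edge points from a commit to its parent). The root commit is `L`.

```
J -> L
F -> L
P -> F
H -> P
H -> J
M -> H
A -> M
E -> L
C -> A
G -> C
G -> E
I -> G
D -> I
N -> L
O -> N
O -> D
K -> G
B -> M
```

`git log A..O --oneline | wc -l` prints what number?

7

Reachable from O: {A, C, D, E, F, G, H, I, J, L, M, N, O, P}.
Reachable from A: {A, F, H, J, L, M, P}.
In O's history but not A's: {C, D, E, G, I, N, O} — 7 commits.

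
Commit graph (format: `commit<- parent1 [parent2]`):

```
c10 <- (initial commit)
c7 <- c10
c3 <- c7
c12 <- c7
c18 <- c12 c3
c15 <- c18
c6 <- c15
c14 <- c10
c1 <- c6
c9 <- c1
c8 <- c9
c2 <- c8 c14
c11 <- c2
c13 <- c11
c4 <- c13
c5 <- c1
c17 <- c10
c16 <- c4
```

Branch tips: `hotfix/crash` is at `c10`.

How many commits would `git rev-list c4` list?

Walking parent pointers from c4: reachable set = {c1, c10, c11, c12, c13, c14, c15, c18, c2, c3, c4, c6, c7, c8, c9}.
That is 15 commits.

15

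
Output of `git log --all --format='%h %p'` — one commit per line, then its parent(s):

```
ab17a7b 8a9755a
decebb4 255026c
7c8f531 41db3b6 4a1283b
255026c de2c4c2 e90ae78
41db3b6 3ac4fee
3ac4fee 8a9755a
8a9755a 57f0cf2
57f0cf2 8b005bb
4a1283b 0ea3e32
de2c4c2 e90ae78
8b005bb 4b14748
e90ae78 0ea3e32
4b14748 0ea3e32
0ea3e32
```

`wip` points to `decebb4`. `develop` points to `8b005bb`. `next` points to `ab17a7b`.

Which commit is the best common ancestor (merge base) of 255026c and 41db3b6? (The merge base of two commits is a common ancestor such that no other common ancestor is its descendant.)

0ea3e32

Ancestors of 255026c: {0ea3e32, 255026c, de2c4c2, e90ae78}.
Ancestors of 41db3b6: {0ea3e32, 3ac4fee, 41db3b6, 4b14748, 57f0cf2, 8a9755a, 8b005bb}.
Common ancestors: {0ea3e32}.
The only common ancestor is 0ea3e32, so it is the merge base.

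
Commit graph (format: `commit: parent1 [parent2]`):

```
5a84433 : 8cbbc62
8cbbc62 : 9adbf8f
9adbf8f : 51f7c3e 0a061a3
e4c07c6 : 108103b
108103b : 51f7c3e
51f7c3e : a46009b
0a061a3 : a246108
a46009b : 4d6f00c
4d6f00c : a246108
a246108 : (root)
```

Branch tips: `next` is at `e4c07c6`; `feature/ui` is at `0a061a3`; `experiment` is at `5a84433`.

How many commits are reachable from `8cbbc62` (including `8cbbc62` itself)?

Walking parent pointers from 8cbbc62: reachable set = {0a061a3, 4d6f00c, 51f7c3e, 8cbbc62, 9adbf8f, a246108, a46009b}.
That is 7 commits.

7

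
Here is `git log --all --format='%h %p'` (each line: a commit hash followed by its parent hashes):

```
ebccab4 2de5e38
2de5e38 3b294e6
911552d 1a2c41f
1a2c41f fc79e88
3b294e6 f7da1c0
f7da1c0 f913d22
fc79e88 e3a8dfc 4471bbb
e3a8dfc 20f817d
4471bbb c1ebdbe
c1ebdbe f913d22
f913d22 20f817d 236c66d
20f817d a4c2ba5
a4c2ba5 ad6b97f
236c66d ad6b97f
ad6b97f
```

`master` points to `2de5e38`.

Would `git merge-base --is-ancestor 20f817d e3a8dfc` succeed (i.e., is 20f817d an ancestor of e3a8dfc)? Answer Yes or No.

Ancestors of e3a8dfc (commits reachable by following parents): {20f817d, a4c2ba5, ad6b97f, e3a8dfc}.
20f817d is in that set, so it is an ancestor of e3a8dfc.

Yes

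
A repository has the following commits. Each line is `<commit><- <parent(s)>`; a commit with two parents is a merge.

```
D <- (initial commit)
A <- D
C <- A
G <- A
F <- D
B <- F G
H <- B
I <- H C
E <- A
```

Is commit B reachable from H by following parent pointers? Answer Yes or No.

Ancestors of H (commits reachable by following parents): {A, B, D, F, G, H}.
B is in that set, so it is an ancestor of H.

Yes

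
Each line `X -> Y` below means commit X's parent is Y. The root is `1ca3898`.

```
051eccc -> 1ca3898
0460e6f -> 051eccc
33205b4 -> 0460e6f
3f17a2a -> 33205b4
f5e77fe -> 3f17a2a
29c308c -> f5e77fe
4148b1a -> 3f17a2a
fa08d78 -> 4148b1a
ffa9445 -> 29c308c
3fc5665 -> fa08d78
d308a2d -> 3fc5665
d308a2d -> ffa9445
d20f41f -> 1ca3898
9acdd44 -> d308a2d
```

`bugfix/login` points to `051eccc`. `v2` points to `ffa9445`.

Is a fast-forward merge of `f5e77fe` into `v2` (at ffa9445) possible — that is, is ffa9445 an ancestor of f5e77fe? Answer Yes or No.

No

A fast-forward from ffa9445 to f5e77fe is possible iff ffa9445 is an ancestor of f5e77fe.
Ancestors of f5e77fe: {0460e6f, 051eccc, 1ca3898, 33205b4, 3f17a2a, f5e77fe}.
ffa9445 is not among them, so fast-forward is not possible.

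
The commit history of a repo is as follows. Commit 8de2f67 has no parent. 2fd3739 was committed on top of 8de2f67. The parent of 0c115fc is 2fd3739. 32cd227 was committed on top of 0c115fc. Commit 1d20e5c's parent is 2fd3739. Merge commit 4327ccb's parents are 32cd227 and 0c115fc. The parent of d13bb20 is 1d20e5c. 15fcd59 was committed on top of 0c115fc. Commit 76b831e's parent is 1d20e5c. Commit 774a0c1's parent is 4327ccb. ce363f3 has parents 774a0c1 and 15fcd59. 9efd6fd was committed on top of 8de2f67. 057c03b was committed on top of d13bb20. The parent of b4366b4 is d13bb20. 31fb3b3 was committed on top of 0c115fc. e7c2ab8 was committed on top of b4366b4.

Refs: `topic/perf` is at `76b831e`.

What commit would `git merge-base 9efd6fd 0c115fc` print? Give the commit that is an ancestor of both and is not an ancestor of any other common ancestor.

Ancestors of 9efd6fd: {8de2f67, 9efd6fd}.
Ancestors of 0c115fc: {0c115fc, 2fd3739, 8de2f67}.
Common ancestors: {8de2f67}.
The only common ancestor is 8de2f67, so it is the merge base.

8de2f67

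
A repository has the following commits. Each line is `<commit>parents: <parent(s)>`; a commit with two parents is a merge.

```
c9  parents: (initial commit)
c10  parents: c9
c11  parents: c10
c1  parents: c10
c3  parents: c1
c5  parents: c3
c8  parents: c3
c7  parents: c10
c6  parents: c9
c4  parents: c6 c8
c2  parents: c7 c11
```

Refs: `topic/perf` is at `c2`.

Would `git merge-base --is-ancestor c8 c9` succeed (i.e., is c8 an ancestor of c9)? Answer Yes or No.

No

Ancestors of c9: {c9}.
c8 is not in that set, so it is not an ancestor of c9.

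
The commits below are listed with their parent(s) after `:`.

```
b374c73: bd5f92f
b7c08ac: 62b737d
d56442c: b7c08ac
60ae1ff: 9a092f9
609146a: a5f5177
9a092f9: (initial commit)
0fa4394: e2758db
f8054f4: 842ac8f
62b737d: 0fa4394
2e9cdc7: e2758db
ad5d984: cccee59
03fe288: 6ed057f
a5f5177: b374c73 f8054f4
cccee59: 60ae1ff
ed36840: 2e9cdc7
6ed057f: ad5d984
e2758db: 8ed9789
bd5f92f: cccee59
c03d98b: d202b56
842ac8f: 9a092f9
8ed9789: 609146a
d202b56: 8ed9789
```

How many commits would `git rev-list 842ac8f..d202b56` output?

Reachable from d202b56: {609146a, 60ae1ff, 842ac8f, 8ed9789, 9a092f9, a5f5177, b374c73, bd5f92f, cccee59, d202b56, f8054f4}.
Reachable from 842ac8f: {842ac8f, 9a092f9}.
In d202b56's history but not 842ac8f's: {609146a, 60ae1ff, 8ed9789, a5f5177, b374c73, bd5f92f, cccee59, d202b56, f8054f4} — 9 commits.

9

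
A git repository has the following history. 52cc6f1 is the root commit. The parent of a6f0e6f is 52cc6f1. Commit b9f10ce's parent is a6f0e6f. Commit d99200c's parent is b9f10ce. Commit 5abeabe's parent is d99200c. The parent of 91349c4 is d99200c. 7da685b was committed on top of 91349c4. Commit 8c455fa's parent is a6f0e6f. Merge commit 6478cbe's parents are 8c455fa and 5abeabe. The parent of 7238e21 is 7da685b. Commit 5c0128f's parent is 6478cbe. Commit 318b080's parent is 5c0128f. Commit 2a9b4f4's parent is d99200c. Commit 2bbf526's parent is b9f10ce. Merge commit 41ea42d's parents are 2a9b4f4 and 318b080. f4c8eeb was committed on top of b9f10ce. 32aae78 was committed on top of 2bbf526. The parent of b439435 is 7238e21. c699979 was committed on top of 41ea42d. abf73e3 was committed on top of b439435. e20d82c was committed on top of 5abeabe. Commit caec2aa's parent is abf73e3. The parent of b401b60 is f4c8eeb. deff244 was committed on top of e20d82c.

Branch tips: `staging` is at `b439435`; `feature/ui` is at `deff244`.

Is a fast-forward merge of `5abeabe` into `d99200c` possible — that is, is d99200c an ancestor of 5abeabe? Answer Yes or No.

Yes

A fast-forward from d99200c to 5abeabe is possible iff d99200c is an ancestor of 5abeabe.
Ancestors of 5abeabe: {52cc6f1, 5abeabe, a6f0e6f, b9f10ce, d99200c}.
d99200c is among them, so fast-forward is possible.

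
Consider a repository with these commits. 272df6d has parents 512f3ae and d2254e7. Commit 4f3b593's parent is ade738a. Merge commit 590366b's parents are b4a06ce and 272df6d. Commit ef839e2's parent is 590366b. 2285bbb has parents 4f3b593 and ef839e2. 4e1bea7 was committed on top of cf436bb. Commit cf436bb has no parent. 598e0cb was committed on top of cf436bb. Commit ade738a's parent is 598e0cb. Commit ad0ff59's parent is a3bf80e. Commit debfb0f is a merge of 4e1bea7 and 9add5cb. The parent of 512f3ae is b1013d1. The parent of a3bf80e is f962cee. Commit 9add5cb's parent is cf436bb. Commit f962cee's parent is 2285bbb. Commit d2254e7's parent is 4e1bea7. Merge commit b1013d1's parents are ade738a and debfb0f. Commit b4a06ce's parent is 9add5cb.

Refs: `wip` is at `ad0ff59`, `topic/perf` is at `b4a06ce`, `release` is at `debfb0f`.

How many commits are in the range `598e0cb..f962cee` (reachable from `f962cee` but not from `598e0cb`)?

Reachable from f962cee: {2285bbb, 272df6d, 4e1bea7, 4f3b593, 512f3ae, 590366b, 598e0cb, 9add5cb, ade738a, b1013d1, b4a06ce, cf436bb, d2254e7, debfb0f, ef839e2, f962cee}.
Reachable from 598e0cb: {598e0cb, cf436bb}.
In f962cee's history but not 598e0cb's: {2285bbb, 272df6d, 4e1bea7, 4f3b593, 512f3ae, 590366b, 9add5cb, ade738a, b1013d1, b4a06ce, d2254e7, debfb0f, ef839e2, f962cee} — 14 commits.

14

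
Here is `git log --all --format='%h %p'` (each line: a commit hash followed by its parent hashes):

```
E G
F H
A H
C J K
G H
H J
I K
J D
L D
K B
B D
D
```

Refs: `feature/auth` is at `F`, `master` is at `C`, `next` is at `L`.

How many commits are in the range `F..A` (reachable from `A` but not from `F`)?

1

Reachable from A: {A, D, H, J}.
Reachable from F: {D, F, H, J}.
In A's history but not F's: {A} — 1 commit.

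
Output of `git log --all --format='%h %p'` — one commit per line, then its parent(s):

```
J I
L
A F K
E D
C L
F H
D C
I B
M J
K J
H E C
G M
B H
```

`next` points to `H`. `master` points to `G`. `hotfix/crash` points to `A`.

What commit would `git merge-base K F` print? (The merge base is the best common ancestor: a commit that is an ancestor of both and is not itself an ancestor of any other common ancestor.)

Ancestors of K: {B, C, D, E, H, I, J, K, L}.
Ancestors of F: {C, D, E, F, H, L}.
Common ancestors: {C, D, E, H, L}.
Among these, H is not an ancestor of any other common ancestor — it is the merge base.

H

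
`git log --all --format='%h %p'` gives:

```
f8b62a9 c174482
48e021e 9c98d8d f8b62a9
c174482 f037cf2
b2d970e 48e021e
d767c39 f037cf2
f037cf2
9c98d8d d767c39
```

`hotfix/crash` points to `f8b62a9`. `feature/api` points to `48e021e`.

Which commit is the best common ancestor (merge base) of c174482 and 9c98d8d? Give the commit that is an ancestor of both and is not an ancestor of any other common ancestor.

f037cf2

Ancestors of c174482: {c174482, f037cf2}.
Ancestors of 9c98d8d: {9c98d8d, d767c39, f037cf2}.
Common ancestors: {f037cf2}.
The only common ancestor is f037cf2, so it is the merge base.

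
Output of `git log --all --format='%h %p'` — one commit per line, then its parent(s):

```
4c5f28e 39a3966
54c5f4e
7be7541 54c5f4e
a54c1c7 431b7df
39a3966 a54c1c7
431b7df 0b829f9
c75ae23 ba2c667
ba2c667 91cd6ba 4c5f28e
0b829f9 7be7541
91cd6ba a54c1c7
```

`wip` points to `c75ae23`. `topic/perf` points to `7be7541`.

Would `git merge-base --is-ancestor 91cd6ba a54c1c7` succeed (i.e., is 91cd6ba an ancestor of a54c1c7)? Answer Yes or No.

No

Ancestors of a54c1c7: {0b829f9, 431b7df, 54c5f4e, 7be7541, a54c1c7}.
91cd6ba is not in that set, so it is not an ancestor of a54c1c7.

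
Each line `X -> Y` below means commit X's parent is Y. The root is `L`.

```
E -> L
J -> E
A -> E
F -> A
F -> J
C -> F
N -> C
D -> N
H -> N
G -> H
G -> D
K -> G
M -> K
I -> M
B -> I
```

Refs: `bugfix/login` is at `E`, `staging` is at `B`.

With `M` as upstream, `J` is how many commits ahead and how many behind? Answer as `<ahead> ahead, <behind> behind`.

0 ahead, 9 behind

Reachable from J: {E, J, L}.
Reachable from M: {A, C, D, E, F, G, H, J, K, L, M, N}.
Only in J's history (ahead): {} — 0.
Only in M's history (behind): {A, C, D, F, G, H, K, M, N} — 9.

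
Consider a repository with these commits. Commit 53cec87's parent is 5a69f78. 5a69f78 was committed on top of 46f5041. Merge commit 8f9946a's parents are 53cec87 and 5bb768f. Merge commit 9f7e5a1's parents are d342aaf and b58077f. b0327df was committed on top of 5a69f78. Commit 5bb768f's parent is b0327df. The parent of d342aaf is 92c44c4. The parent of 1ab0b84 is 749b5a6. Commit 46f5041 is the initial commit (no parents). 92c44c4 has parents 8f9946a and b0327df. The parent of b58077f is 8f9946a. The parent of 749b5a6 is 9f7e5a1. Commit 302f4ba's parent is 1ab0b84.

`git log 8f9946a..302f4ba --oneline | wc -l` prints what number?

Reachable from 302f4ba: {1ab0b84, 302f4ba, 46f5041, 53cec87, 5a69f78, 5bb768f, 749b5a6, 8f9946a, 92c44c4, 9f7e5a1, b0327df, b58077f, d342aaf}.
Reachable from 8f9946a: {46f5041, 53cec87, 5a69f78, 5bb768f, 8f9946a, b0327df}.
In 302f4ba's history but not 8f9946a's: {1ab0b84, 302f4ba, 749b5a6, 92c44c4, 9f7e5a1, b58077f, d342aaf} — 7 commits.

7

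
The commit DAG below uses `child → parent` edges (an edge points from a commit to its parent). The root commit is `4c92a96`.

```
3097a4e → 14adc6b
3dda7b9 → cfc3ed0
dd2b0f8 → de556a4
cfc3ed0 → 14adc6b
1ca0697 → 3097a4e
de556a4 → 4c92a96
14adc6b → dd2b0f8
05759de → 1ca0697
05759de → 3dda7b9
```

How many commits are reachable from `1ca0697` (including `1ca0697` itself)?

Walking parent pointers from 1ca0697: reachable set = {14adc6b, 1ca0697, 3097a4e, 4c92a96, dd2b0f8, de556a4}.
That is 6 commits.

6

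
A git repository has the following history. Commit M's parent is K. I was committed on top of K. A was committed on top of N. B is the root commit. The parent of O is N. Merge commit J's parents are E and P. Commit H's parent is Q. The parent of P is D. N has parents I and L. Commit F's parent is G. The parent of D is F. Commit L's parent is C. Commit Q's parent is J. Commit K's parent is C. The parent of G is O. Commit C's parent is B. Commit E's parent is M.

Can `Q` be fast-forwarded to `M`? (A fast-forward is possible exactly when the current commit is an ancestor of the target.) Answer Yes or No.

A fast-forward from Q to M is possible iff Q is an ancestor of M.
Ancestors of M: {B, C, K, M}.
Q is not among them, so fast-forward is not possible.

No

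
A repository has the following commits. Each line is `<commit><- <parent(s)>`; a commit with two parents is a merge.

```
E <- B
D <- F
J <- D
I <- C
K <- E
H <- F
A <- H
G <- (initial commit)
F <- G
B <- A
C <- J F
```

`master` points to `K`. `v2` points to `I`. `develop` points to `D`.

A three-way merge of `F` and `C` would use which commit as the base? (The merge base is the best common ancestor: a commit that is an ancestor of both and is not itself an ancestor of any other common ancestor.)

Ancestors of F: {F, G}.
Ancestors of C: {C, D, F, G, J}.
Common ancestors: {F, G}.
Among these, F is not an ancestor of any other common ancestor — it is the merge base.

F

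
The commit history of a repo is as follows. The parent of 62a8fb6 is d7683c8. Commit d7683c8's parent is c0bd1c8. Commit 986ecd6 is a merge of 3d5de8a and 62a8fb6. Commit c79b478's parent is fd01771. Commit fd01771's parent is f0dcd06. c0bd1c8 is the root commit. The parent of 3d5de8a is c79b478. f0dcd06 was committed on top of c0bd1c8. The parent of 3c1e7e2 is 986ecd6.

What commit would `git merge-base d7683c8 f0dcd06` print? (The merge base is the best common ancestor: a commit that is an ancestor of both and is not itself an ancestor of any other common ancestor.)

c0bd1c8

Ancestors of d7683c8: {c0bd1c8, d7683c8}.
Ancestors of f0dcd06: {c0bd1c8, f0dcd06}.
Common ancestors: {c0bd1c8}.
The only common ancestor is c0bd1c8, so it is the merge base.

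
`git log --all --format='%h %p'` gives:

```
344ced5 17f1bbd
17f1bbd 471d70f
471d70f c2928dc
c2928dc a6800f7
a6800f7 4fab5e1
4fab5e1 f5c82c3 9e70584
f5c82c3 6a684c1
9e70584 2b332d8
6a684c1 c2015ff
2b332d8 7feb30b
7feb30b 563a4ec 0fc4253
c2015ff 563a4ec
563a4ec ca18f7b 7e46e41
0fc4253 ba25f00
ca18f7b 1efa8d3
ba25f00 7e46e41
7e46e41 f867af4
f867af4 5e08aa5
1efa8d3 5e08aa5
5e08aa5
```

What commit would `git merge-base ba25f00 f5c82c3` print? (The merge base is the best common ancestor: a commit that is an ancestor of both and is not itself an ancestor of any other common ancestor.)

Ancestors of ba25f00: {5e08aa5, 7e46e41, ba25f00, f867af4}.
Ancestors of f5c82c3: {1efa8d3, 563a4ec, 5e08aa5, 6a684c1, 7e46e41, c2015ff, ca18f7b, f5c82c3, f867af4}.
Common ancestors: {5e08aa5, 7e46e41, f867af4}.
Among these, 7e46e41 is not an ancestor of any other common ancestor — it is the merge base.

7e46e41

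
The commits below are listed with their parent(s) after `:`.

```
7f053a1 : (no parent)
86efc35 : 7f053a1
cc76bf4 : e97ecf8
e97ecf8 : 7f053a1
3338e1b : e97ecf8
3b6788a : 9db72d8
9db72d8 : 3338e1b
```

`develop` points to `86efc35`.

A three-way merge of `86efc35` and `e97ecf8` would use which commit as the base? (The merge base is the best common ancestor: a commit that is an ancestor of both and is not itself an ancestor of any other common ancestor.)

7f053a1

Ancestors of 86efc35: {7f053a1, 86efc35}.
Ancestors of e97ecf8: {7f053a1, e97ecf8}.
Common ancestors: {7f053a1}.
The only common ancestor is 7f053a1, so it is the merge base.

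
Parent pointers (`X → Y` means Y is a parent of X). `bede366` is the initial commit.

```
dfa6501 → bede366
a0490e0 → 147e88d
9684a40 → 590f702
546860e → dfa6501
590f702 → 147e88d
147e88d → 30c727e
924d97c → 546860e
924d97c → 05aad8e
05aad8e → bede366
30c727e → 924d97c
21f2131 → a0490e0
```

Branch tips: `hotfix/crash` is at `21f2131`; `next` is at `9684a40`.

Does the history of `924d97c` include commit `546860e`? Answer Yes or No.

Ancestors of 924d97c (commits reachable by following parents): {05aad8e, 546860e, 924d97c, bede366, dfa6501}.
546860e is in that set, so it is an ancestor of 924d97c.

Yes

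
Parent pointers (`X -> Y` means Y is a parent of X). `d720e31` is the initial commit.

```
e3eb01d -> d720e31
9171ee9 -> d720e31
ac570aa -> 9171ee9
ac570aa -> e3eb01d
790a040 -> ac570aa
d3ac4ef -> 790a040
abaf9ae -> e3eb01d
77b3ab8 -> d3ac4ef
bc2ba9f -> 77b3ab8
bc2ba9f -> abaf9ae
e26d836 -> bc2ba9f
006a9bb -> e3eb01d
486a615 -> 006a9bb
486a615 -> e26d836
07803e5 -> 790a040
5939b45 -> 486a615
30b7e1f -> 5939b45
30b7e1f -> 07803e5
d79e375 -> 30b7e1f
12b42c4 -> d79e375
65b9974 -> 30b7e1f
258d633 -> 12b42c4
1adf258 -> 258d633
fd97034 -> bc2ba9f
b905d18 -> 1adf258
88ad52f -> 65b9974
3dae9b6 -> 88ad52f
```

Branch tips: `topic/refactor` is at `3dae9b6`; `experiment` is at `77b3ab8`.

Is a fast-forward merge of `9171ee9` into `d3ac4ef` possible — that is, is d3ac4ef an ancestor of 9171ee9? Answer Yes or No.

A fast-forward from d3ac4ef to 9171ee9 is possible iff d3ac4ef is an ancestor of 9171ee9.
Ancestors of 9171ee9: {9171ee9, d720e31}.
d3ac4ef is not among them, so fast-forward is not possible.

No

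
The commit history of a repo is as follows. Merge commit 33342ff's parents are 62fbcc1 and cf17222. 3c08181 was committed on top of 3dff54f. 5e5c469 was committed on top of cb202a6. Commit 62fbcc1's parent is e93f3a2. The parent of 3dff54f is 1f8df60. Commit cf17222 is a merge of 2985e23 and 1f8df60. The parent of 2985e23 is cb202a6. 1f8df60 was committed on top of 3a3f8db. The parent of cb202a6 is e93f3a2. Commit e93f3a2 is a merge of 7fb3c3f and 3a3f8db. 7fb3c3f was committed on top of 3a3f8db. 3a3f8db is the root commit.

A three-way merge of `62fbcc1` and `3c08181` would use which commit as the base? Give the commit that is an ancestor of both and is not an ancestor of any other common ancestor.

3a3f8db

Ancestors of 62fbcc1: {3a3f8db, 62fbcc1, 7fb3c3f, e93f3a2}.
Ancestors of 3c08181: {1f8df60, 3a3f8db, 3c08181, 3dff54f}.
Common ancestors: {3a3f8db}.
The only common ancestor is 3a3f8db, so it is the merge base.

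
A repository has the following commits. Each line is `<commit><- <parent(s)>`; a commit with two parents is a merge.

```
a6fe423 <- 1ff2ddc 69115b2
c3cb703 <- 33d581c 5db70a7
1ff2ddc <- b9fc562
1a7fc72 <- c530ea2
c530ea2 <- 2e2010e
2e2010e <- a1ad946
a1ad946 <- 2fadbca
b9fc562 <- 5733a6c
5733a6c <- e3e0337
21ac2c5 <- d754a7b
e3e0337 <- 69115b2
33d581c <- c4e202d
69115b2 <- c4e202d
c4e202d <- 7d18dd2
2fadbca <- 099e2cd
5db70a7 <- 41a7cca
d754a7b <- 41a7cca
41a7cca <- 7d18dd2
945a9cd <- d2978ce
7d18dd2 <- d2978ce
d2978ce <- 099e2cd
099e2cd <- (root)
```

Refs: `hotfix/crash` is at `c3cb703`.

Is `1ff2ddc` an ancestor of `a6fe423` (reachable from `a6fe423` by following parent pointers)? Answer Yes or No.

Ancestors of a6fe423 (commits reachable by following parents): {099e2cd, 1ff2ddc, 5733a6c, 69115b2, 7d18dd2, a6fe423, b9fc562, c4e202d, d2978ce, e3e0337}.
1ff2ddc is in that set, so it is an ancestor of a6fe423.

Yes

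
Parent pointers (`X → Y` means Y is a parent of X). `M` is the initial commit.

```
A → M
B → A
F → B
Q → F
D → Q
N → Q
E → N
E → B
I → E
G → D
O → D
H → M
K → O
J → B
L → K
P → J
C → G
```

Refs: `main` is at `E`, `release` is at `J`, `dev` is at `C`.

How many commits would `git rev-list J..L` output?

6

Reachable from L: {A, B, D, F, K, L, M, O, Q}.
Reachable from J: {A, B, J, M}.
In L's history but not J's: {D, F, K, L, O, Q} — 6 commits.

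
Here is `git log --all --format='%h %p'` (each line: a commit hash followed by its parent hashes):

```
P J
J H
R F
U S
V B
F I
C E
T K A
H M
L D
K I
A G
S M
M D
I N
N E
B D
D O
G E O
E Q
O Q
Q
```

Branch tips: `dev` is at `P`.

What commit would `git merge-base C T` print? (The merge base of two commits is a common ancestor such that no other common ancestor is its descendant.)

E

Ancestors of C: {C, E, Q}.
Ancestors of T: {A, E, G, I, K, N, O, Q, T}.
Common ancestors: {E, Q}.
Among these, E is not an ancestor of any other common ancestor — it is the merge base.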